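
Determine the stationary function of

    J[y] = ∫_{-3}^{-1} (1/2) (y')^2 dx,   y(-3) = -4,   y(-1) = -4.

The Lagrangian is L = (1/2) (y')^2.
Compute ∂L/∂y = 0, ∂L/∂y' = y'.
The Euler-Lagrange equation d/dx(∂L/∂y') − ∂L/∂y = 0 reduces to
    y'' = 0.
Its general solution is
    y(x) = A x + B,
with A, B fixed by the endpoint conditions.
Applying the endpoint conditions y(-3) = -4 and y(-1) = -4: solve A·-3 + B = -4 and A·-1 + B = -4. Subtracting gives A(-1 − -3) = -4 − -4, so A = 0, and B = -4 − A·-3 = -4. Therefore
    y(x) = -4.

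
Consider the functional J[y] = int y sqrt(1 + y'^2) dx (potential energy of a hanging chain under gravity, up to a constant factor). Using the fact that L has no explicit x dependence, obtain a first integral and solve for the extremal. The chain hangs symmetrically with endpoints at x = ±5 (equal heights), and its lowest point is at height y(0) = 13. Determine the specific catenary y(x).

The Lagrangian L(y, y') = y sqrt(1 + y'^2) has no explicit x dependence, so the Beltrami identity applies:
    L − y' ∂L/∂y' = C.
Compute ∂L/∂y' = y · y' / sqrt(1 + y'^2). Then
    L − y' ∂L/∂y'
    = y sqrt(1 + y'^2) − y · y'^2 / sqrt(1 + y'^2)
    = y (1 + y'^2 − y'^2) / sqrt(1 + y'^2)
    = y / sqrt(1 + y'^2) = C.
Squaring gives y^2 = C^2 (1 + y'^2), i.e.
    y'^2 = y^2 / C^2 − 1.
Separating variables,
    dy / sqrt(y^2 − C^2) = dx / C,
and integrating gives arccosh(y / C) = (x − a)/C, so
    y(x) = C cosh((x − a)/C),
the catenary. The constants C and a are fixed by the two endpoint conditions (and, for the hanging-chain problem, the length constraint selects C).
Now fit the given data. The endpoints x = ±5 are symmetric at equal height, so the catenary is even about its minimum: a = 0 and y(x) = C cosh(x/C). The lowest point is y(0) = C cosh(0) = C, and we are told y(0) = 13, so C = 13. Therefore
    y(x) = 13 cosh(x/13),
and at the endpoints
    y(±5) = 13 cosh(5/13).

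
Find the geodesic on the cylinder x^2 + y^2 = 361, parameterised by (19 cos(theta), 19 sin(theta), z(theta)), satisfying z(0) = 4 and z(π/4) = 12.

Parameterise the cylinder of radius R = 19 as
    r(θ) = (19 cos θ, 19 sin θ, z(θ)).
The arc-length element is
    ds = sqrt(361 + (dz/dθ)^2) dθ,
so the Lagrangian is L = sqrt(361 + z'^2).
L depends on z' only, not on z or θ, so ∂L/∂z = 0 and
    ∂L/∂z' = z' / sqrt(361 + z'^2).
The Euler-Lagrange equation gives
    d/dθ( z' / sqrt(361 + z'^2) ) = 0,
so z' is constant. Integrating once:
    z(θ) = a θ + b,
a helix on the cylinder (a straight line when the cylinder is unrolled). The constants a, b are determined by the endpoint conditions.
With endpoint conditions z(0) = 4 and z(π/4) = 12: from z(0) = b we get b = 4, and a·π/4 + 4 = 12 gives a = 32/π, so
    z(θ) = (32/π) θ + 4.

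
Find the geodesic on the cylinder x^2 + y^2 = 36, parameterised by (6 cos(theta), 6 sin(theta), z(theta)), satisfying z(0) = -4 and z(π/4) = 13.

Parameterise the cylinder of radius R = 6 as
    r(θ) = (6 cos θ, 6 sin θ, z(θ)).
The arc-length element is
    ds = sqrt(36 + (dz/dθ)^2) dθ,
so the Lagrangian is L = sqrt(36 + z'^2).
L depends on z' only, not on z or θ, so ∂L/∂z = 0 and
    ∂L/∂z' = z' / sqrt(36 + z'^2).
The Euler-Lagrange equation gives
    d/dθ( z' / sqrt(36 + z'^2) ) = 0,
so z' is constant. Integrating once:
    z(θ) = a θ + b,
a helix on the cylinder (a straight line when the cylinder is unrolled). The constants a, b are determined by the endpoint conditions.
With endpoint conditions z(0) = -4 and z(π/4) = 13: from z(0) = b we get b = -4, and a·π/4 + -4 = 13 gives a = 68/π, so
    z(θ) = (68/π) θ − 4.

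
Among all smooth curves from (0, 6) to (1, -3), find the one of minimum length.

Arc-length functional: J[y] = ∫ sqrt(1 + (y')^2) dx.
Lagrangian L = sqrt(1 + (y')^2) has no explicit y dependence, so ∂L/∂y = 0 and the Euler-Lagrange equation gives
    d/dx( y' / sqrt(1 + (y')^2) ) = 0  ⇒  y' / sqrt(1 + (y')^2) = const.
Hence y' is constant, so y(x) is affine.
Fitting the endpoints (0, 6) and (1, -3):
    slope m = ((-3) − 6) / (1 − 0) = -9,
    intercept c = 6 − m·0 = 6.
Extremal: y(x) = -9 x + 6.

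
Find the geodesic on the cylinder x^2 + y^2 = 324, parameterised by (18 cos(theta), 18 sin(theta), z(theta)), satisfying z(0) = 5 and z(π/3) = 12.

Parameterise the cylinder of radius R = 18 as
    r(θ) = (18 cos θ, 18 sin θ, z(θ)).
The arc-length element is
    ds = sqrt(324 + (dz/dθ)^2) dθ,
so the Lagrangian is L = sqrt(324 + z'^2).
L depends on z' only, not on z or θ, so ∂L/∂z = 0 and
    ∂L/∂z' = z' / sqrt(324 + z'^2).
The Euler-Lagrange equation gives
    d/dθ( z' / sqrt(324 + z'^2) ) = 0,
so z' is constant. Integrating once:
    z(θ) = a θ + b,
a helix on the cylinder (a straight line when the cylinder is unrolled). The constants a, b are determined by the endpoint conditions.
With endpoint conditions z(0) = 5 and z(π/3) = 12: from z(0) = b we get b = 5, and a·π/3 + 5 = 12 gives a = 21/π, so
    z(θ) = (21/π) θ + 5.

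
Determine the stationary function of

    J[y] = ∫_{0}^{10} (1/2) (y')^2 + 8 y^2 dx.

The Lagrangian is L = (1/2) (y')^2 + 8 y^2.
Compute ∂L/∂y = 16y, ∂L/∂y' = y'.
The Euler-Lagrange equation d/dx(∂L/∂y') − ∂L/∂y = 0 reduces to
    y'' − 16 y = 0.
Its general solution is
    y(x) = A e^(4x) + B e^(−4x),
with A, B fixed by the endpoint conditions.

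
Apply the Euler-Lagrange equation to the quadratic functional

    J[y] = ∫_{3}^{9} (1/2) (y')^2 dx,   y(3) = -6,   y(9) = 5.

The Lagrangian is L = (1/2) (y')^2.
Compute ∂L/∂y = 0, ∂L/∂y' = y'.
The Euler-Lagrange equation d/dx(∂L/∂y') − ∂L/∂y = 0 reduces to
    y'' = 0.
Its general solution is
    y(x) = A x + B,
with A, B fixed by the endpoint conditions.
Applying the endpoint conditions y(3) = -6 and y(9) = 5: solve A·3 + B = -6 and A·9 + B = 5. Subtracting gives A(9 − 3) = 5 − -6, so A = 11/6, and B = -6 − A·3 = -23/2. Therefore
    y(x) = (11/6) x - 23/2.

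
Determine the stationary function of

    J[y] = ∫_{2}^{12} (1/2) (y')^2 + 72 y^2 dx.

The Lagrangian is L = (1/2) (y')^2 + 72 y^2.
Compute ∂L/∂y = 144y, ∂L/∂y' = y'.
The Euler-Lagrange equation d/dx(∂L/∂y') − ∂L/∂y = 0 reduces to
    y'' − 144 y = 0.
Its general solution is
    y(x) = A e^(12x) + B e^(−12x),
with A, B fixed by the endpoint conditions.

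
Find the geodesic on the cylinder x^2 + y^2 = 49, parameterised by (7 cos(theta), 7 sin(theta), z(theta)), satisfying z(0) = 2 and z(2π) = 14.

Parameterise the cylinder of radius R = 7 as
    r(θ) = (7 cos θ, 7 sin θ, z(θ)).
The arc-length element is
    ds = sqrt(49 + (dz/dθ)^2) dθ,
so the Lagrangian is L = sqrt(49 + z'^2).
L depends on z' only, not on z or θ, so ∂L/∂z = 0 and
    ∂L/∂z' = z' / sqrt(49 + z'^2).
The Euler-Lagrange equation gives
    d/dθ( z' / sqrt(49 + z'^2) ) = 0,
so z' is constant. Integrating once:
    z(θ) = a θ + b,
a helix on the cylinder (a straight line when the cylinder is unrolled). The constants a, b are determined by the endpoint conditions.
With endpoint conditions z(0) = 2 and z(2π) = 14: from z(0) = b we get b = 2, and a·2π + 2 = 14 gives a = 6/π, so
    z(θ) = (6/π) θ + 2.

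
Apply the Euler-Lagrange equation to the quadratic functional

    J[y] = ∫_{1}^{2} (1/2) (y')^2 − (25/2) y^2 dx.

The Lagrangian is L = (1/2) (y')^2 − (25/2) y^2.
Compute ∂L/∂y = -25y, ∂L/∂y' = y'.
The Euler-Lagrange equation d/dx(∂L/∂y') − ∂L/∂y = 0 reduces to
    y'' + 25 y = 0.
Its general solution is
    y(x) = A sin(5x) + B cos(5x),
with A, B fixed by the endpoint conditions.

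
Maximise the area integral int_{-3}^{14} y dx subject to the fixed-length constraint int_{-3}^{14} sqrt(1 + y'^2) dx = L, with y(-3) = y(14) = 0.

Set up the augmented Lagrangian using a multiplier λ for the length constraint:
    F(y, y') = y − λ sqrt(1 + y'^2).
F has no explicit x dependence, so the Beltrami identity yields a first integral
    F − y' ∂F/∂y' = C.
Compute ∂F/∂y' = −λ y' / sqrt(1 + y'^2). Then
    y − λ sqrt(1 + y'^2) + λ y'^2 / sqrt(1 + y'^2) = C
    ⇒  y − λ / sqrt(1 + y'^2) = C.
Solving for y' and integrating gives
    (x − a)^2 + (y − b)^2 = λ^2,
a circular arc of radius λ. The constants a, b are determined by the endpoint conditions y(-3) = y(14) = 0, and λ is fixed implicitly by the length constraint
    ∫_{-3}^{14} sqrt(1 + y'^2) dx = L.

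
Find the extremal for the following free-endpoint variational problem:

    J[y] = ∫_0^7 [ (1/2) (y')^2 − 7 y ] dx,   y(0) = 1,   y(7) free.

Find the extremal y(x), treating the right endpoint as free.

The Lagrangian L = (1/2) (y')^2 − 7 y gives
    ∂L/∂y = −7,   ∂L/∂y' = y'.
Euler-Lagrange: d/dx(y') − (−7) = 0, i.e. y'' + 7 = 0, so
    y(x) = −(7/2) x^2 + C1 x + C2.
Fixed left endpoint y(0) = 1 ⇒ C2 = 1.
The right endpoint x = 7 is free, so the natural (transversality) condition is ∂L/∂y' |_{x=7} = 0, i.e. y'(7) = 0.
Compute y'(x) = −7 x + C1, so y'(7) = −49 + C1 = 0 ⇒ C1 = 49.
Therefore the extremal is
    y(x) = −(7/2) x^2 + 49 x + 1.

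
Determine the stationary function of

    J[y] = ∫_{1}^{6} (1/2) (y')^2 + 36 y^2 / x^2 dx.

The Lagrangian is L = (1/2) (y')^2 + 36 y^2 / x^2.
Compute ∂L/∂y = 72y/x^2, ∂L/∂y' = y'.
The Euler-Lagrange equation d/dx(∂L/∂y') − ∂L/∂y = 0 reduces to
    y'' − 72/x^2 · y = 0  (x > 0).
Its general solution is
    y(x) = A x^9 + B x^(-8),
with A, B fixed by the endpoint conditions.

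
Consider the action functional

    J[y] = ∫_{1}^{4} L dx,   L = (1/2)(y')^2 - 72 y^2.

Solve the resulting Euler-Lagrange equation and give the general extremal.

The Lagrangian is L = (1/2)(y')^2 - 72 y^2.
∂L/∂y = -144y.
∂L/∂y' = y'.
The Euler-Lagrange equation d/dx(∂L/∂y') − ∂L/∂y = 0 becomes:
    y'' + 144 y = 0
General solution: y(x) = A sin(12x) + B cos(12x), where A and B are arbitrary constants fixed by the endpoint conditions.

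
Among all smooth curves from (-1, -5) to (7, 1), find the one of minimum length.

Arc-length functional: J[y] = ∫ sqrt(1 + (y')^2) dx.
Lagrangian L = sqrt(1 + (y')^2) has no explicit y dependence, so ∂L/∂y = 0 and the Euler-Lagrange equation gives
    d/dx( y' / sqrt(1 + (y')^2) ) = 0  ⇒  y' / sqrt(1 + (y')^2) = const.
Hence y' is constant, so y(x) is affine.
Fitting the endpoints (-1, -5) and (7, 1):
    slope m = (1 − (-5)) / (7 − (-1)) = 3/4,
    intercept c = (-5) − m·(-1) = -17/4.
Extremal: y(x) = (3/4) x - 17/4.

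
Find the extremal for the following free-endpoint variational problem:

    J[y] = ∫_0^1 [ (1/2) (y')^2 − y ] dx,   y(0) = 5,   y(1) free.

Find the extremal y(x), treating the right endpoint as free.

The Lagrangian L = (1/2) (y')^2 − y gives
    ∂L/∂y = −1,   ∂L/∂y' = y'.
Euler-Lagrange: d/dx(y') − (−1) = 0, i.e. y'' + 1 = 0, so
    y(x) = −(1/2) x^2 + C1 x + C2.
Fixed left endpoint y(0) = 5 ⇒ C2 = 5.
The right endpoint x = 1 is free, so the natural (transversality) condition is ∂L/∂y' |_{x=1} = 0, i.e. y'(1) = 0.
Compute y'(x) = −1 x + C1, so y'(1) = −1 + C1 = 0 ⇒ C1 = 1.
Therefore the extremal is
    y(x) = −x^2/2 + x + 5.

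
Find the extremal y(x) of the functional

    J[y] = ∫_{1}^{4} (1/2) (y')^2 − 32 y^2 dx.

The Lagrangian is L = (1/2) (y')^2 − 32 y^2.
Compute ∂L/∂y = -64y, ∂L/∂y' = y'.
The Euler-Lagrange equation d/dx(∂L/∂y') − ∂L/∂y = 0 reduces to
    y'' + 64 y = 0.
Its general solution is
    y(x) = A sin(8x) + B cos(8x),
with A, B fixed by the endpoint conditions.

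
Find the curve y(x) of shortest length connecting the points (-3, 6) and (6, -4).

Arc-length functional: J[y] = ∫ sqrt(1 + (y')^2) dx.
Lagrangian L = sqrt(1 + (y')^2) has no explicit y dependence, so ∂L/∂y = 0 and the Euler-Lagrange equation gives
    d/dx( y' / sqrt(1 + (y')^2) ) = 0  ⇒  y' / sqrt(1 + (y')^2) = const.
Hence y' is constant, so y(x) is affine.
Fitting the endpoints (-3, 6) and (6, -4):
    slope m = ((-4) − 6) / (6 − (-3)) = -10/9,
    intercept c = 6 − m·(-3) = 8/3.
Extremal: y(x) = (-10/9) x + 8/3.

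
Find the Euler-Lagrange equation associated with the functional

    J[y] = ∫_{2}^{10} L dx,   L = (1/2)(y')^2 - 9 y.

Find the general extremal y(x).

The Lagrangian is L = (1/2)(y')^2 - 9 y.
∂L/∂y = -9.
∂L/∂y' = y'.
The Euler-Lagrange equation d/dx(∂L/∂y') − ∂L/∂y = 0 becomes:
    y'' + 9 = 0
General solution: y(x) = -(9/2) x^2 + A x + B, where A and B are arbitrary constants fixed by the endpoint conditions.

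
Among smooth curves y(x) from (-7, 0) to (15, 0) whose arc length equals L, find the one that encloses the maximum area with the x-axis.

Set up the augmented Lagrangian using a multiplier λ for the length constraint:
    F(y, y') = y − λ sqrt(1 + y'^2).
F has no explicit x dependence, so the Beltrami identity yields a first integral
    F − y' ∂F/∂y' = C.
Compute ∂F/∂y' = −λ y' / sqrt(1 + y'^2). Then
    y − λ sqrt(1 + y'^2) + λ y'^2 / sqrt(1 + y'^2) = C
    ⇒  y − λ / sqrt(1 + y'^2) = C.
Solving for y' and integrating gives
    (x − a)^2 + (y − b)^2 = λ^2,
a circular arc of radius λ. The constants a, b are determined by the endpoint conditions y(-7) = y(15) = 0, and λ is fixed implicitly by the length constraint
    ∫_{-7}^{15} sqrt(1 + y'^2) dx = L.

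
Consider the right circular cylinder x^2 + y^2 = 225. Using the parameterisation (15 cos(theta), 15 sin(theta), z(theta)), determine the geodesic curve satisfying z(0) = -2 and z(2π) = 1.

Parameterise the cylinder of radius R = 15 as
    r(θ) = (15 cos θ, 15 sin θ, z(θ)).
The arc-length element is
    ds = sqrt(225 + (dz/dθ)^2) dθ,
so the Lagrangian is L = sqrt(225 + z'^2).
L depends on z' only, not on z or θ, so ∂L/∂z = 0 and
    ∂L/∂z' = z' / sqrt(225 + z'^2).
The Euler-Lagrange equation gives
    d/dθ( z' / sqrt(225 + z'^2) ) = 0,
so z' is constant. Integrating once:
    z(θ) = a θ + b,
a helix on the cylinder (a straight line when the cylinder is unrolled). The constants a, b are determined by the endpoint conditions.
With endpoint conditions z(0) = -2 and z(2π) = 1: from z(0) = b we get b = -2, and a·2π + -2 = 1 gives a = 3/(2π), so
    z(θ) = (3/(2π)) θ − 2.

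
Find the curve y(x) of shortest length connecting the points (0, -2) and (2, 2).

Arc-length functional: J[y] = ∫ sqrt(1 + (y')^2) dx.
Lagrangian L = sqrt(1 + (y')^2) has no explicit y dependence, so ∂L/∂y = 0 and the Euler-Lagrange equation gives
    d/dx( y' / sqrt(1 + (y')^2) ) = 0  ⇒  y' / sqrt(1 + (y')^2) = const.
Hence y' is constant, so y(x) is affine.
Fitting the endpoints (0, -2) and (2, 2):
    slope m = (2 − (-2)) / (2 − 0) = 2,
    intercept c = (-2) − m·0 = -2.
Extremal: y(x) = 2 x - 2.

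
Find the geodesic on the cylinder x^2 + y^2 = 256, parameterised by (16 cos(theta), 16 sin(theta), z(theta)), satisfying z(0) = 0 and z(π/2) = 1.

Parameterise the cylinder of radius R = 16 as
    r(θ) = (16 cos θ, 16 sin θ, z(θ)).
The arc-length element is
    ds = sqrt(256 + (dz/dθ)^2) dθ,
so the Lagrangian is L = sqrt(256 + z'^2).
L depends on z' only, not on z or θ, so ∂L/∂z = 0 and
    ∂L/∂z' = z' / sqrt(256 + z'^2).
The Euler-Lagrange equation gives
    d/dθ( z' / sqrt(256 + z'^2) ) = 0,
so z' is constant. Integrating once:
    z(θ) = a θ + b,
a helix on the cylinder (a straight line when the cylinder is unrolled). The constants a, b are determined by the endpoint conditions.
With endpoint conditions z(0) = 0 and z(π/2) = 1: from z(0) = b we get b = 0, and a·π/2 + 0 = 1 gives a = 2/π, so
    z(θ) = (2/π) θ.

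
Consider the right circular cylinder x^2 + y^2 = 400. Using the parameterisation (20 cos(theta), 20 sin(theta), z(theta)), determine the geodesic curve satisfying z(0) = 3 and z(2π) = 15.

Parameterise the cylinder of radius R = 20 as
    r(θ) = (20 cos θ, 20 sin θ, z(θ)).
The arc-length element is
    ds = sqrt(400 + (dz/dθ)^2) dθ,
so the Lagrangian is L = sqrt(400 + z'^2).
L depends on z' only, not on z or θ, so ∂L/∂z = 0 and
    ∂L/∂z' = z' / sqrt(400 + z'^2).
The Euler-Lagrange equation gives
    d/dθ( z' / sqrt(400 + z'^2) ) = 0,
so z' is constant. Integrating once:
    z(θ) = a θ + b,
a helix on the cylinder (a straight line when the cylinder is unrolled). The constants a, b are determined by the endpoint conditions.
With endpoint conditions z(0) = 3 and z(2π) = 15: from z(0) = b we get b = 3, and a·2π + 3 = 15 gives a = 6/π, so
    z(θ) = (6/π) θ + 3.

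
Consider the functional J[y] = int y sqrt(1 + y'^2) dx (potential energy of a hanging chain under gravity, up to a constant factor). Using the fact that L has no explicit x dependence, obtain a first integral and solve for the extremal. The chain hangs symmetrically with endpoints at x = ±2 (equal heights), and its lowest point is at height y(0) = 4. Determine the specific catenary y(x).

The Lagrangian L(y, y') = y sqrt(1 + y'^2) has no explicit x dependence, so the Beltrami identity applies:
    L − y' ∂L/∂y' = C.
Compute ∂L/∂y' = y · y' / sqrt(1 + y'^2). Then
    L − y' ∂L/∂y'
    = y sqrt(1 + y'^2) − y · y'^2 / sqrt(1 + y'^2)
    = y (1 + y'^2 − y'^2) / sqrt(1 + y'^2)
    = y / sqrt(1 + y'^2) = C.
Squaring gives y^2 = C^2 (1 + y'^2), i.e.
    y'^2 = y^2 / C^2 − 1.
Separating variables,
    dy / sqrt(y^2 − C^2) = dx / C,
and integrating gives arccosh(y / C) = (x − a)/C, so
    y(x) = C cosh((x − a)/C),
the catenary. The constants C and a are fixed by the two endpoint conditions (and, for the hanging-chain problem, the length constraint selects C).
Now fit the given data. The endpoints x = ±2 are symmetric at equal height, so the catenary is even about its minimum: a = 0 and y(x) = C cosh(x/C). The lowest point is y(0) = C cosh(0) = C, and we are told y(0) = 4, so C = 4. Therefore
    y(x) = 4 cosh(x/4),
and at the endpoints
    y(±2) = 4 cosh(2/4).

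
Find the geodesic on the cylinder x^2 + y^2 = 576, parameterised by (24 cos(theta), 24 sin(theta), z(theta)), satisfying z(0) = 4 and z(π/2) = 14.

Parameterise the cylinder of radius R = 24 as
    r(θ) = (24 cos θ, 24 sin θ, z(θ)).
The arc-length element is
    ds = sqrt(576 + (dz/dθ)^2) dθ,
so the Lagrangian is L = sqrt(576 + z'^2).
L depends on z' only, not on z or θ, so ∂L/∂z = 0 and
    ∂L/∂z' = z' / sqrt(576 + z'^2).
The Euler-Lagrange equation gives
    d/dθ( z' / sqrt(576 + z'^2) ) = 0,
so z' is constant. Integrating once:
    z(θ) = a θ + b,
a helix on the cylinder (a straight line when the cylinder is unrolled). The constants a, b are determined by the endpoint conditions.
With endpoint conditions z(0) = 4 and z(π/2) = 14: from z(0) = b we get b = 4, and a·π/2 + 4 = 14 gives a = 20/π, so
    z(θ) = (20/π) θ + 4.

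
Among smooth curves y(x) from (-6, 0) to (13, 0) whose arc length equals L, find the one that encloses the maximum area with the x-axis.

Set up the augmented Lagrangian using a multiplier λ for the length constraint:
    F(y, y') = y − λ sqrt(1 + y'^2).
F has no explicit x dependence, so the Beltrami identity yields a first integral
    F − y' ∂F/∂y' = C.
Compute ∂F/∂y' = −λ y' / sqrt(1 + y'^2). Then
    y − λ sqrt(1 + y'^2) + λ y'^2 / sqrt(1 + y'^2) = C
    ⇒  y − λ / sqrt(1 + y'^2) = C.
Solving for y' and integrating gives
    (x − a)^2 + (y − b)^2 = λ^2,
a circular arc of radius λ. The constants a, b are determined by the endpoint conditions y(-6) = y(13) = 0, and λ is fixed implicitly by the length constraint
    ∫_{-6}^{13} sqrt(1 + y'^2) dx = L.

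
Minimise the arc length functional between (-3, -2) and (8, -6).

Arc-length functional: J[y] = ∫ sqrt(1 + (y')^2) dx.
Lagrangian L = sqrt(1 + (y')^2) has no explicit y dependence, so ∂L/∂y = 0 and the Euler-Lagrange equation gives
    d/dx( y' / sqrt(1 + (y')^2) ) = 0  ⇒  y' / sqrt(1 + (y')^2) = const.
Hence y' is constant, so y(x) is affine.
Fitting the endpoints (-3, -2) and (8, -6):
    slope m = ((-6) − (-2)) / (8 − (-3)) = -4/11,
    intercept c = (-2) − m·(-3) = -34/11.
Extremal: y(x) = (-4/11) x - 34/11.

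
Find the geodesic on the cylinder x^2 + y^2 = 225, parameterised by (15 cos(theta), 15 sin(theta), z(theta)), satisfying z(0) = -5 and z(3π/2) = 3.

Parameterise the cylinder of radius R = 15 as
    r(θ) = (15 cos θ, 15 sin θ, z(θ)).
The arc-length element is
    ds = sqrt(225 + (dz/dθ)^2) dθ,
so the Lagrangian is L = sqrt(225 + z'^2).
L depends on z' only, not on z or θ, so ∂L/∂z = 0 and
    ∂L/∂z' = z' / sqrt(225 + z'^2).
The Euler-Lagrange equation gives
    d/dθ( z' / sqrt(225 + z'^2) ) = 0,
so z' is constant. Integrating once:
    z(θ) = a θ + b,
a helix on the cylinder (a straight line when the cylinder is unrolled). The constants a, b are determined by the endpoint conditions.
With endpoint conditions z(0) = -5 and z(3π/2) = 3: from z(0) = b we get b = -5, and a·3π/2 + -5 = 3 gives a = 16/(3π), so
    z(θ) = (16/(3π)) θ − 5.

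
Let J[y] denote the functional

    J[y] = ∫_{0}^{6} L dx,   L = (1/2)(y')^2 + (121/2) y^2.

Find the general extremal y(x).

The Lagrangian is L = (1/2)(y')^2 + (121/2) y^2.
∂L/∂y = 121y.
∂L/∂y' = y'.
The Euler-Lagrange equation d/dx(∂L/∂y') − ∂L/∂y = 0 becomes:
    y'' - 121 y = 0
General solution: y(x) = A e^(11x) + B e^(-11x), where A and B are arbitrary constants fixed by the endpoint conditions.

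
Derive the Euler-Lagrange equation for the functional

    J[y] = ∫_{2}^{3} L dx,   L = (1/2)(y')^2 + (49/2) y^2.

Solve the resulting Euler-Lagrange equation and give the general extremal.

The Lagrangian is L = (1/2)(y')^2 + (49/2) y^2.
∂L/∂y = 49y.
∂L/∂y' = y'.
The Euler-Lagrange equation d/dx(∂L/∂y') − ∂L/∂y = 0 becomes:
    y'' - 49 y = 0
General solution: y(x) = A e^(7x) + B e^(-7x), where A and B are arbitrary constants fixed by the endpoint conditions.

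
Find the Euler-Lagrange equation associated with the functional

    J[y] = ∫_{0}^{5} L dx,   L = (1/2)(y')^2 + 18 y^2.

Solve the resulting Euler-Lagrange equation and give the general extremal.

The Lagrangian is L = (1/2)(y')^2 + 18 y^2.
∂L/∂y = 36y.
∂L/∂y' = y'.
The Euler-Lagrange equation d/dx(∂L/∂y') − ∂L/∂y = 0 becomes:
    y'' - 36 y = 0
General solution: y(x) = A e^(6x) + B e^(-6x), where A and B are arbitrary constants fixed by the endpoint conditions.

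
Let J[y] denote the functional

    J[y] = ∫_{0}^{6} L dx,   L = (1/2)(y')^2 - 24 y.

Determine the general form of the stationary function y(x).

The Lagrangian is L = (1/2)(y')^2 - 24 y.
∂L/∂y = -24.
∂L/∂y' = y'.
The Euler-Lagrange equation d/dx(∂L/∂y') − ∂L/∂y = 0 becomes:
    y'' + 24 = 0
General solution: y(x) = -12 x^2 + A x + B, where A and B are arbitrary constants fixed by the endpoint conditions.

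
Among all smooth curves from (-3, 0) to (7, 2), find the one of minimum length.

Arc-length functional: J[y] = ∫ sqrt(1 + (y')^2) dx.
Lagrangian L = sqrt(1 + (y')^2) has no explicit y dependence, so ∂L/∂y = 0 and the Euler-Lagrange equation gives
    d/dx( y' / sqrt(1 + (y')^2) ) = 0  ⇒  y' / sqrt(1 + (y')^2) = const.
Hence y' is constant, so y(x) is affine.
Fitting the endpoints (-3, 0) and (7, 2):
    slope m = (2 − 0) / (7 − (-3)) = 1/5,
    intercept c = 0 − m·(-3) = 3/5.
Extremal: y(x) = (1/5) x + 3/5.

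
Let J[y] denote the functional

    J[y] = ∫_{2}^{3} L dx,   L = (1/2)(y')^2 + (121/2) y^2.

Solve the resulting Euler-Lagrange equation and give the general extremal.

The Lagrangian is L = (1/2)(y')^2 + (121/2) y^2.
∂L/∂y = 121y.
∂L/∂y' = y'.
The Euler-Lagrange equation d/dx(∂L/∂y') − ∂L/∂y = 0 becomes:
    y'' - 121 y = 0
General solution: y(x) = A e^(11x) + B e^(-11x), where A and B are arbitrary constants fixed by the endpoint conditions.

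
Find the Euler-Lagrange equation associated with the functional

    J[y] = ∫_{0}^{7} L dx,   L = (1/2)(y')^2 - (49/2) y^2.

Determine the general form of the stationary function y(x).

The Lagrangian is L = (1/2)(y')^2 - (49/2) y^2.
∂L/∂y = -49y.
∂L/∂y' = y'.
The Euler-Lagrange equation d/dx(∂L/∂y') − ∂L/∂y = 0 becomes:
    y'' + 49 y = 0
General solution: y(x) = A sin(7x) + B cos(7x), where A and B are arbitrary constants fixed by the endpoint conditions.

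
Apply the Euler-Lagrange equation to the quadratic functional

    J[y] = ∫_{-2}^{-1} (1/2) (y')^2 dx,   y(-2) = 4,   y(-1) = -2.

The Lagrangian is L = (1/2) (y')^2.
Compute ∂L/∂y = 0, ∂L/∂y' = y'.
The Euler-Lagrange equation d/dx(∂L/∂y') − ∂L/∂y = 0 reduces to
    y'' = 0.
Its general solution is
    y(x) = A x + B,
with A, B fixed by the endpoint conditions.
Applying the endpoint conditions y(-2) = 4 and y(-1) = -2: solve A·-2 + B = 4 and A·-1 + B = -2. Subtracting gives A(-1 − -2) = -2 − 4, so A = -6, and B = 4 − A·-2 = -8. Therefore
    y(x) = -6 x - 8.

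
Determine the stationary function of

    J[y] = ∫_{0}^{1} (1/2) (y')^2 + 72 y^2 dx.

The Lagrangian is L = (1/2) (y')^2 + 72 y^2.
Compute ∂L/∂y = 144y, ∂L/∂y' = y'.
The Euler-Lagrange equation d/dx(∂L/∂y') − ∂L/∂y = 0 reduces to
    y'' − 144 y = 0.
Its general solution is
    y(x) = A e^(12x) + B e^(−12x),
with A, B fixed by the endpoint conditions.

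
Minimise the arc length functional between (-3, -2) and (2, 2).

Arc-length functional: J[y] = ∫ sqrt(1 + (y')^2) dx.
Lagrangian L = sqrt(1 + (y')^2) has no explicit y dependence, so ∂L/∂y = 0 and the Euler-Lagrange equation gives
    d/dx( y' / sqrt(1 + (y')^2) ) = 0  ⇒  y' / sqrt(1 + (y')^2) = const.
Hence y' is constant, so y(x) is affine.
Fitting the endpoints (-3, -2) and (2, 2):
    slope m = (2 − (-2)) / (2 − (-3)) = 4/5,
    intercept c = (-2) − m·(-3) = 2/5.
Extremal: y(x) = (4/5) x + 2/5.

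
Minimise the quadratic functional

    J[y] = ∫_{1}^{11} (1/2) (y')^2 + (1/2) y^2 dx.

The Lagrangian is L = (1/2) (y')^2 + (1/2) y^2.
Compute ∂L/∂y = y, ∂L/∂y' = y'.
The Euler-Lagrange equation d/dx(∂L/∂y') − ∂L/∂y = 0 reduces to
    y'' − y = 0.
Its general solution is
    y(x) = A e^x + B e^(−x),
with A, B fixed by the endpoint conditions.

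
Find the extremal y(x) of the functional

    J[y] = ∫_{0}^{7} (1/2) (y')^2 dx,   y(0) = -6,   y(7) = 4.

The Lagrangian is L = (1/2) (y')^2.
Compute ∂L/∂y = 0, ∂L/∂y' = y'.
The Euler-Lagrange equation d/dx(∂L/∂y') − ∂L/∂y = 0 reduces to
    y'' = 0.
Its general solution is
    y(x) = A x + B,
with A, B fixed by the endpoint conditions.
Applying the endpoint conditions y(0) = -6 and y(7) = 4: solve A·0 + B = -6 and A·7 + B = 4. Subtracting gives A(7 − 0) = 4 − -6, so A = 10/7, and B = -6 − A·0 = -6. Therefore
    y(x) = (10/7) x - 6.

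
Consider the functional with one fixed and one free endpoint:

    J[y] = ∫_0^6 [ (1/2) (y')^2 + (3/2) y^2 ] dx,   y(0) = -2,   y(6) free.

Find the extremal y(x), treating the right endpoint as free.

The Lagrangian L = (1/2) (y')^2 + (3/2) y^2 gives
    ∂L/∂y = 3 y,   ∂L/∂y' = y'.
Euler-Lagrange: y'' − 3 y = 0.
With k = sqrt(3), the general solution is
    y(x) = A cosh(sqrt(3) x) + B sinh(sqrt(3) x).
Fixed left endpoint y(0) = -2 ⇒ A = -2.
The right endpoint x = 6 is free, so the natural (transversality) condition is ∂L/∂y' |_{x=6} = 0, i.e. y'(6) = 0.
Compute y'(x) = A k sinh(k x) + B k cosh(k x), so
    y'(6) = A k sinh(k·6) + B k cosh(k·6) = 0
    ⇒ B = −A tanh(k·6) = 2 tanh(sqrt(3)·6).
Therefore the extremal is
    y(x) = −2 cosh(sqrt(3) x) + 2 tanh(sqrt(3)·6) sinh(sqrt(3) x).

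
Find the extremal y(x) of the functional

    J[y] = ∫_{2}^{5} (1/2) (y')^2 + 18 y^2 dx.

The Lagrangian is L = (1/2) (y')^2 + 18 y^2.
Compute ∂L/∂y = 36y, ∂L/∂y' = y'.
The Euler-Lagrange equation d/dx(∂L/∂y') − ∂L/∂y = 0 reduces to
    y'' − 36 y = 0.
Its general solution is
    y(x) = A e^(6x) + B e^(−6x),
with A, B fixed by the endpoint conditions.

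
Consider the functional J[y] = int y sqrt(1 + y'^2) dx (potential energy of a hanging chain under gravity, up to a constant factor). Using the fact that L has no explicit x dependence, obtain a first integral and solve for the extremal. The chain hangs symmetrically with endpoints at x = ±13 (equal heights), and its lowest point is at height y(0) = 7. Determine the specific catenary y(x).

The Lagrangian L(y, y') = y sqrt(1 + y'^2) has no explicit x dependence, so the Beltrami identity applies:
    L − y' ∂L/∂y' = C.
Compute ∂L/∂y' = y · y' / sqrt(1 + y'^2). Then
    L − y' ∂L/∂y'
    = y sqrt(1 + y'^2) − y · y'^2 / sqrt(1 + y'^2)
    = y (1 + y'^2 − y'^2) / sqrt(1 + y'^2)
    = y / sqrt(1 + y'^2) = C.
Squaring gives y^2 = C^2 (1 + y'^2), i.e.
    y'^2 = y^2 / C^2 − 1.
Separating variables,
    dy / sqrt(y^2 − C^2) = dx / C,
and integrating gives arccosh(y / C) = (x − a)/C, so
    y(x) = C cosh((x − a)/C),
the catenary. The constants C and a are fixed by the two endpoint conditions (and, for the hanging-chain problem, the length constraint selects C).
Now fit the given data. The endpoints x = ±13 are symmetric at equal height, so the catenary is even about its minimum: a = 0 and y(x) = C cosh(x/C). The lowest point is y(0) = C cosh(0) = C, and we are told y(0) = 7, so C = 7. Therefore
    y(x) = 7 cosh(x/7),
and at the endpoints
    y(±13) = 7 cosh(13/7).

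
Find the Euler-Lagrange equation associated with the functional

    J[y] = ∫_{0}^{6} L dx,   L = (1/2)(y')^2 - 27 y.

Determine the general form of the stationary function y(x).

The Lagrangian is L = (1/2)(y')^2 - 27 y.
∂L/∂y = -27.
∂L/∂y' = y'.
The Euler-Lagrange equation d/dx(∂L/∂y') − ∂L/∂y = 0 becomes:
    y'' + 27 = 0
General solution: y(x) = -(27/2) x^2 + A x + B, where A and B are arbitrary constants fixed by the endpoint conditions.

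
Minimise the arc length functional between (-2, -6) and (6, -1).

Arc-length functional: J[y] = ∫ sqrt(1 + (y')^2) dx.
Lagrangian L = sqrt(1 + (y')^2) has no explicit y dependence, so ∂L/∂y = 0 and the Euler-Lagrange equation gives
    d/dx( y' / sqrt(1 + (y')^2) ) = 0  ⇒  y' / sqrt(1 + (y')^2) = const.
Hence y' is constant, so y(x) is affine.
Fitting the endpoints (-2, -6) and (6, -1):
    slope m = ((-1) − (-6)) / (6 − (-2)) = 5/8,
    intercept c = (-6) − m·(-2) = -19/4.
Extremal: y(x) = (5/8) x - 19/4.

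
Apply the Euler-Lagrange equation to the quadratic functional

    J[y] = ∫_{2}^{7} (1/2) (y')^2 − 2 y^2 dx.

The Lagrangian is L = (1/2) (y')^2 − 2 y^2.
Compute ∂L/∂y = -4y, ∂L/∂y' = y'.
The Euler-Lagrange equation d/dx(∂L/∂y') − ∂L/∂y = 0 reduces to
    y'' + 4 y = 0.
Its general solution is
    y(x) = A sin(2x) + B cos(2x),
with A, B fixed by the endpoint conditions.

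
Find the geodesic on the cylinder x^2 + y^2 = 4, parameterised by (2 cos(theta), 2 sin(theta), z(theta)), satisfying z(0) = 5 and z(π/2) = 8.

Parameterise the cylinder of radius R = 2 as
    r(θ) = (2 cos θ, 2 sin θ, z(θ)).
The arc-length element is
    ds = sqrt(4 + (dz/dθ)^2) dθ,
so the Lagrangian is L = sqrt(4 + z'^2).
L depends on z' only, not on z or θ, so ∂L/∂z = 0 and
    ∂L/∂z' = z' / sqrt(4 + z'^2).
The Euler-Lagrange equation gives
    d/dθ( z' / sqrt(4 + z'^2) ) = 0,
so z' is constant. Integrating once:
    z(θ) = a θ + b,
a helix on the cylinder (a straight line when the cylinder is unrolled). The constants a, b are determined by the endpoint conditions.
With endpoint conditions z(0) = 5 and z(π/2) = 8: from z(0) = b we get b = 5, and a·π/2 + 5 = 8 gives a = 6/π, so
    z(θ) = (6/π) θ + 5.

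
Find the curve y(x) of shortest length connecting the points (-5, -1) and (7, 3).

Arc-length functional: J[y] = ∫ sqrt(1 + (y')^2) dx.
Lagrangian L = sqrt(1 + (y')^2) has no explicit y dependence, so ∂L/∂y = 0 and the Euler-Lagrange equation gives
    d/dx( y' / sqrt(1 + (y')^2) ) = 0  ⇒  y' / sqrt(1 + (y')^2) = const.
Hence y' is constant, so y(x) is affine.
Fitting the endpoints (-5, -1) and (7, 3):
    slope m = (3 − (-1)) / (7 − (-5)) = 1/3,
    intercept c = (-1) − m·(-5) = 2/3.
Extremal: y(x) = (1/3) x + 2/3.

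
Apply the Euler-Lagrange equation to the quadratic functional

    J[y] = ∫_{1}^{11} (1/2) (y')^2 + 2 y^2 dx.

The Lagrangian is L = (1/2) (y')^2 + 2 y^2.
Compute ∂L/∂y = 4y, ∂L/∂y' = y'.
The Euler-Lagrange equation d/dx(∂L/∂y') − ∂L/∂y = 0 reduces to
    y'' − 4 y = 0.
Its general solution is
    y(x) = A e^(2x) + B e^(−2x),
with A, B fixed by the endpoint conditions.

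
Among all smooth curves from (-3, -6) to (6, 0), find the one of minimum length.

Arc-length functional: J[y] = ∫ sqrt(1 + (y')^2) dx.
Lagrangian L = sqrt(1 + (y')^2) has no explicit y dependence, so ∂L/∂y = 0 and the Euler-Lagrange equation gives
    d/dx( y' / sqrt(1 + (y')^2) ) = 0  ⇒  y' / sqrt(1 + (y')^2) = const.
Hence y' is constant, so y(x) is affine.
Fitting the endpoints (-3, -6) and (6, 0):
    slope m = (0 − (-6)) / (6 − (-3)) = 2/3,
    intercept c = (-6) − m·(-3) = -4.
Extremal: y(x) = (2/3) x - 4.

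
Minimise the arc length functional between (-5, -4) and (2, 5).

Arc-length functional: J[y] = ∫ sqrt(1 + (y')^2) dx.
Lagrangian L = sqrt(1 + (y')^2) has no explicit y dependence, so ∂L/∂y = 0 and the Euler-Lagrange equation gives
    d/dx( y' / sqrt(1 + (y')^2) ) = 0  ⇒  y' / sqrt(1 + (y')^2) = const.
Hence y' is constant, so y(x) is affine.
Fitting the endpoints (-5, -4) and (2, 5):
    slope m = (5 − (-4)) / (2 − (-5)) = 9/7,
    intercept c = (-4) − m·(-5) = 17/7.
Extremal: y(x) = (9/7) x + 17/7.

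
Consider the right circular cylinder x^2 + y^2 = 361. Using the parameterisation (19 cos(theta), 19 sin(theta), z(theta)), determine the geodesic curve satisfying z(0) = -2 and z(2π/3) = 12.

Parameterise the cylinder of radius R = 19 as
    r(θ) = (19 cos θ, 19 sin θ, z(θ)).
The arc-length element is
    ds = sqrt(361 + (dz/dθ)^2) dθ,
so the Lagrangian is L = sqrt(361 + z'^2).
L depends on z' only, not on z or θ, so ∂L/∂z = 0 and
    ∂L/∂z' = z' / sqrt(361 + z'^2).
The Euler-Lagrange equation gives
    d/dθ( z' / sqrt(361 + z'^2) ) = 0,
so z' is constant. Integrating once:
    z(θ) = a θ + b,
a helix on the cylinder (a straight line when the cylinder is unrolled). The constants a, b are determined by the endpoint conditions.
With endpoint conditions z(0) = -2 and z(2π/3) = 12: from z(0) = b we get b = -2, and a·2π/3 + -2 = 12 gives a = 21/π, so
    z(θ) = (21/π) θ − 2.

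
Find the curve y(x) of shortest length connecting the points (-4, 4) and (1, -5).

Arc-length functional: J[y] = ∫ sqrt(1 + (y')^2) dx.
Lagrangian L = sqrt(1 + (y')^2) has no explicit y dependence, so ∂L/∂y = 0 and the Euler-Lagrange equation gives
    d/dx( y' / sqrt(1 + (y')^2) ) = 0  ⇒  y' / sqrt(1 + (y')^2) = const.
Hence y' is constant, so y(x) is affine.
Fitting the endpoints (-4, 4) and (1, -5):
    slope m = ((-5) − 4) / (1 − (-4)) = -9/5,
    intercept c = 4 − m·(-4) = -16/5.
Extremal: y(x) = (-9/5) x - 16/5.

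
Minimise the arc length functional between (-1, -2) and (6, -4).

Arc-length functional: J[y] = ∫ sqrt(1 + (y')^2) dx.
Lagrangian L = sqrt(1 + (y')^2) has no explicit y dependence, so ∂L/∂y = 0 and the Euler-Lagrange equation gives
    d/dx( y' / sqrt(1 + (y')^2) ) = 0  ⇒  y' / sqrt(1 + (y')^2) = const.
Hence y' is constant, so y(x) is affine.
Fitting the endpoints (-1, -2) and (6, -4):
    slope m = ((-4) − (-2)) / (6 − (-1)) = -2/7,
    intercept c = (-2) − m·(-1) = -16/7.
Extremal: y(x) = (-2/7) x - 16/7.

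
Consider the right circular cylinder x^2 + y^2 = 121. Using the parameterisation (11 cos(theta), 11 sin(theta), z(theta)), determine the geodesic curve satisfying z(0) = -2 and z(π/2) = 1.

Parameterise the cylinder of radius R = 11 as
    r(θ) = (11 cos θ, 11 sin θ, z(θ)).
The arc-length element is
    ds = sqrt(121 + (dz/dθ)^2) dθ,
so the Lagrangian is L = sqrt(121 + z'^2).
L depends on z' only, not on z or θ, so ∂L/∂z = 0 and
    ∂L/∂z' = z' / sqrt(121 + z'^2).
The Euler-Lagrange equation gives
    d/dθ( z' / sqrt(121 + z'^2) ) = 0,
so z' is constant. Integrating once:
    z(θ) = a θ + b,
a helix on the cylinder (a straight line when the cylinder is unrolled). The constants a, b are determined by the endpoint conditions.
With endpoint conditions z(0) = -2 and z(π/2) = 1: from z(0) = b we get b = -2, and a·π/2 + -2 = 1 gives a = 6/π, so
    z(θ) = (6/π) θ − 2.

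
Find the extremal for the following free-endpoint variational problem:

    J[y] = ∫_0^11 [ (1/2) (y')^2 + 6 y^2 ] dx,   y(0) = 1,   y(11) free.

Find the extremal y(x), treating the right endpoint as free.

The Lagrangian L = (1/2) (y')^2 + 6 y^2 gives
    ∂L/∂y = 12 y,   ∂L/∂y' = y'.
Euler-Lagrange: y'' − 12 y = 0.
With k = sqrt(12), the general solution is
    y(x) = A cosh(sqrt(12) x) + B sinh(sqrt(12) x).
Fixed left endpoint y(0) = 1 ⇒ A = 1.
The right endpoint x = 11 is free, so the natural (transversality) condition is ∂L/∂y' |_{x=11} = 0, i.e. y'(11) = 0.
Compute y'(x) = A k sinh(k x) + B k cosh(k x), so
    y'(11) = A k sinh(k·11) + B k cosh(k·11) = 0
    ⇒ B = −A tanh(k·11) = − tanh(sqrt(12)·11).
Therefore the extremal is
    y(x) = cosh(sqrt(12) x) − tanh(sqrt(12)·11) sinh(sqrt(12) x).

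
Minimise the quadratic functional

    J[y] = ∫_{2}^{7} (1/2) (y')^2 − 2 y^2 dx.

The Lagrangian is L = (1/2) (y')^2 − 2 y^2.
Compute ∂L/∂y = -4y, ∂L/∂y' = y'.
The Euler-Lagrange equation d/dx(∂L/∂y') − ∂L/∂y = 0 reduces to
    y'' + 4 y = 0.
Its general solution is
    y(x) = A sin(2x) + B cos(2x),
with A, B fixed by the endpoint conditions.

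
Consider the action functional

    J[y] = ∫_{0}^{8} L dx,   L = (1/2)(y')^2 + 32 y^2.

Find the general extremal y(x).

The Lagrangian is L = (1/2)(y')^2 + 32 y^2.
∂L/∂y = 64y.
∂L/∂y' = y'.
The Euler-Lagrange equation d/dx(∂L/∂y') − ∂L/∂y = 0 becomes:
    y'' - 64 y = 0
General solution: y(x) = A e^(8x) + B e^(-8x), where A and B are arbitrary constants fixed by the endpoint conditions.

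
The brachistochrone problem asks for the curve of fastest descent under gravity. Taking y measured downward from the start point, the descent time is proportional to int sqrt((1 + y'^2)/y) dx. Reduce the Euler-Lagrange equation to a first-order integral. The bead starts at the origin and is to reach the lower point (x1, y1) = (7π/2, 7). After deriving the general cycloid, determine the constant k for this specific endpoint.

The Lagrangian L = sqrt((1 + y'^2) / y) has no explicit x dependence, so the Beltrami identity applies:
    L − y' ∂L/∂y' = C.
Compute ∂L/∂y' = y' / sqrt(y (1 + y'^2)).
Substitute:
    sqrt((1 + y'^2)/y) − y'·y' / sqrt(y (1 + y'^2))
    = (1 + y'^2) / sqrt(y (1 + y'^2)) − y'^2 / sqrt(y (1 + y'^2))
    = 1 / sqrt(y (1 + y'^2)) = C.
Squaring and rearranging gives the first integral
    y (1 + y'^2) = 1/C^2 =: k   (constant).
Solving this first-order ODE by the substitution
    y = (k/2)(1 − cos θ)
yields the cycloid parameterisation
    x(θ) = (k/2)(θ − sin θ),   y(θ) = (k/2)(1 − cos θ).
The constant k is fixed by the endpoint condition.
Now fit the given lower endpoint (x1, y1) = (7π/2, 7). At the bottom of the first arch (θ = π), the parametric equations give
    y(π) = (k/2)(1 − cos π) = k,
    x(π) = (k/2)(π − sin π) = kπ/2.
Matching y(π) = 7 gives k = 7, consistent with x(π) = 7π/2. Therefore the specific cycloid is
    x(θ) = (7/2)(θ − sin θ),   y(θ) = (7/2)(1 − cos θ).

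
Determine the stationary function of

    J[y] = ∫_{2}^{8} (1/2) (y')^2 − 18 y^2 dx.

The Lagrangian is L = (1/2) (y')^2 − 18 y^2.
Compute ∂L/∂y = -36y, ∂L/∂y' = y'.
The Euler-Lagrange equation d/dx(∂L/∂y') − ∂L/∂y = 0 reduces to
    y'' + 36 y = 0.
Its general solution is
    y(x) = A sin(6x) + B cos(6x),
with A, B fixed by the endpoint conditions.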